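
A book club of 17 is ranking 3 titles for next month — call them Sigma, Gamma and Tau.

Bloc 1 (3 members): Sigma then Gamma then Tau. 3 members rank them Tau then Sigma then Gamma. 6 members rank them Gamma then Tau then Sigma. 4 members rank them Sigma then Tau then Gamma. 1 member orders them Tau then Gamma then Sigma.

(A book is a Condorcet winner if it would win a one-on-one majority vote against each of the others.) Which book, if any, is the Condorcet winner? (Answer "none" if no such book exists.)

none

Head-to-head results (17 members):
Sigma vs Gamma: Sigma is ranked higher on 3+3+4 = 10 ballots, Gamma on 7. Sigma wins 10–7.
Sigma vs Tau: 3+4 = 7 for Sigma, 10 for Tau — Tau by 10–7.
Gamma vs Tau: Gamma, 9–8.
Each book drops at least one matchup (Sigma loses to Tau; Gamma loses to Sigma; Tau loses to Gamma); the cycle Sigma > Gamma > Tau > Sigma rules out a Condorcet winner.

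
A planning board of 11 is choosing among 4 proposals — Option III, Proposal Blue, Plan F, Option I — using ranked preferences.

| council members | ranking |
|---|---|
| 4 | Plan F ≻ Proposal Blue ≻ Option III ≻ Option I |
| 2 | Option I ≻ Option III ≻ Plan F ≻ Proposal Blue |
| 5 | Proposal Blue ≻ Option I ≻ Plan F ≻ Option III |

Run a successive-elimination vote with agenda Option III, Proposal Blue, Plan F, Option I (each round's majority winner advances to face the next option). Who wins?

Round 1: Option III vs Proposal Blue — 2–9, Proposal Blue advances.
Round 2: Proposal Blue vs Plan F — 5–6, Plan F advances.
Round 3: Plan F vs Option I — 4–7, Option I advances.
The agenda winner is Option I.

Option I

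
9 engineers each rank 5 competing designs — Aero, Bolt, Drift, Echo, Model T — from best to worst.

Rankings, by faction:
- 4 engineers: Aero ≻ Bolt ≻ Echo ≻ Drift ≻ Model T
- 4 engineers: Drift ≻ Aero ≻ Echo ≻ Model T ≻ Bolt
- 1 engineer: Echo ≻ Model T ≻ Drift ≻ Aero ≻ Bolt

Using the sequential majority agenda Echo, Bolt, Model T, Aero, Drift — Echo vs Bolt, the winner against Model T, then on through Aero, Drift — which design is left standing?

Round 1: Echo vs Bolt — 5–4, Echo advances.
Round 2: Echo vs Model T — 9–0, Echo advances.
Round 3: Echo vs Aero — 1–8, Aero advances.
Round 4: Aero vs Drift — 4–5, Drift advances.
The agenda winner is Drift.

Drift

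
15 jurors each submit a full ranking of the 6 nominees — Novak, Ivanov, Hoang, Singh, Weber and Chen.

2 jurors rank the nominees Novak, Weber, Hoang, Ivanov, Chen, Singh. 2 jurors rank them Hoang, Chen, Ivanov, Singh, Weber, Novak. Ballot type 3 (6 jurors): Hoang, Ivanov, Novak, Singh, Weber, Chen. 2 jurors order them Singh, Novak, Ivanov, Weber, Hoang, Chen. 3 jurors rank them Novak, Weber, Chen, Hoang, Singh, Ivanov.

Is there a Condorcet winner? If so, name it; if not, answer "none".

Head-to-head results (15 jurors):
Novak vs Ivanov: 7 to 8, Ivanov.
Novak vs Hoang: 7 to 8, Hoang.
Novak vs Singh: Novak is ranked higher on 2+6+3 = 11 ballots, Singh on 4. Novak wins 11–4.
Novak vs Weber: Novak is ranked higher on 2+6+2+3 = 13 ballots, Weber on 2. Novak wins 13–2.
Novak vs Chen: Novak is ranked higher on 2+6+2+3 = 13 ballots, Chen on 2. Novak wins 13–2.
Ivanov vs Hoang: 2 for Ivanov, 13 for Hoang — Hoang by 13–2.
Ivanov vs Singh: 2+2+6 = 10 for Ivanov, 5 for Singh — Ivanov by 10–5.
Ivanov vs Weber: Ivanov is ranked higher on 2+6+2 = 10 ballots, Weber on 5. Ivanov wins 10–5.
Ivanov vs Chen: Ivanov preferred on 2+6+2 = 10 ballots; Ivanov wins 10–5.
Hoang vs Singh: 2+2+6+3 = 13 for Hoang, 2 for Singh — Hoang by 13–2.
Hoang vs Weber: Hoang preferred on 2+6 = 8 ballots; Hoang wins 8–7.
Hoang vs Chen: Hoang is ranked higher on 2+2+6+2 = 12 ballots, Chen on 3. Hoang wins 12–3.
Singh vs Weber: Singh is ranked higher on 2+6+2 = 10 ballots, Weber on 5. Singh wins 10–5.
Singh vs Chen: 6+2 = 8 for Singh, 7 for Chen — Singh by 8–7.
Weber vs Chen: Weber is ranked higher on 2+6+2+3 = 13 ballots, Chen on 2. Weber wins 13–2.
Hoang beats each of Novak, Ivanov, Singh, Weber, Chen — Hoang is the Condorcet winner.

Hoang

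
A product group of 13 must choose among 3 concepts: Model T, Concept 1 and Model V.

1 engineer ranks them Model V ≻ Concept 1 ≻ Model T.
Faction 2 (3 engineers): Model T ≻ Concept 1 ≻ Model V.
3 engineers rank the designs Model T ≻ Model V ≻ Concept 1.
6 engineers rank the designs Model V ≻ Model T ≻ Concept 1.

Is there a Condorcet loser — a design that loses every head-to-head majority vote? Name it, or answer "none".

Concept 1

Head-to-head results (13 engineers):
Model T vs Concept 1: Model T preferred on 3+3+6 = 12 ballots; Model T wins 12–1.
Model T vs Model V: 3+3 = 6 for Model T, 7 for Model V — Model V by 7–6.
Concept 1 vs Model V: Concept 1 preferred on 3 ballots; Model V wins 10–3.
Only Concept 1 has no wins; Concept 1 is the Condorcet loser.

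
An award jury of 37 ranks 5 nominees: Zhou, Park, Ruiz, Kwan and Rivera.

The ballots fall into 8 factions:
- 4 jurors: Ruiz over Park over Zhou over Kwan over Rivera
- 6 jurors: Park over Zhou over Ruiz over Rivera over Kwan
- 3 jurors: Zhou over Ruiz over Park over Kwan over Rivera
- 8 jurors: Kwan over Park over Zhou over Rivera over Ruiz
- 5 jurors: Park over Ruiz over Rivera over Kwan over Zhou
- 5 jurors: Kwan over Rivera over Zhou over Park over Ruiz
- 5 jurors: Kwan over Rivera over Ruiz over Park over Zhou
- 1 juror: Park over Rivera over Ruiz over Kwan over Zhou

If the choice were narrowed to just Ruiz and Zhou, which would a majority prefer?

Ballots ranking Ruiz above Zhou: 4 + 5 + 5 + 1 = 15.
Ballots ranking Zhou above Ruiz: 37 − 15 = 22.
Zhou wins the head-to-head 22–15.

Zhou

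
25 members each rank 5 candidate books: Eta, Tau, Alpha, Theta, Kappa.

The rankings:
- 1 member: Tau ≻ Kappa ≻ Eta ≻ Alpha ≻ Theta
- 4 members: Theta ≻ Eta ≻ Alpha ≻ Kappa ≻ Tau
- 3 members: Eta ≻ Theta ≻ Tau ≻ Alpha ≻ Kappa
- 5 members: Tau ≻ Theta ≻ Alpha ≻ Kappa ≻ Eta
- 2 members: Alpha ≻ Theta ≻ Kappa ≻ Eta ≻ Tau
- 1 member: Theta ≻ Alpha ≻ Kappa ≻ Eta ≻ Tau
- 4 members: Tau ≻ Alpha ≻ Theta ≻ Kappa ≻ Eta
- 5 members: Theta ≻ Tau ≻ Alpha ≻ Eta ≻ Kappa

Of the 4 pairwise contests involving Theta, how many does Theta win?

Theta against each rival (25 members):
Theta vs Eta: 21 to 4, Theta.
Theta vs Tau: Theta, 15–10.
Theta vs Alpha: Theta wins 18–7.
Theta vs Kappa: 24 to 1, Theta.
Theta beats Eta, Tau, Alpha, Kappa — 4 pairwise wins.

4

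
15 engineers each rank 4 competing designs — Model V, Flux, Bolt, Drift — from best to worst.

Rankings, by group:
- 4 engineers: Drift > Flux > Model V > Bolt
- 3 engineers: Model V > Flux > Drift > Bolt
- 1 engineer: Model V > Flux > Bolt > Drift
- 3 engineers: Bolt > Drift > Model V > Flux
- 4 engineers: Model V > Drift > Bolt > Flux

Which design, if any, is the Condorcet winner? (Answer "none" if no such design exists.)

Head-to-head results (15 engineers):
Model V vs Flux: Model V, 11–4.
Model V vs Bolt: Model V, 12–3.
Model V vs Drift: Model V wins 8–7.
Flux vs Bolt: Flux wins 8–7.
Flux–Drift: Drift 11–4.
Bolt vs Drift: Drift wins 11–4.
Model V wins every pairwise contest, so Model V is the Condorcet winner.

Model V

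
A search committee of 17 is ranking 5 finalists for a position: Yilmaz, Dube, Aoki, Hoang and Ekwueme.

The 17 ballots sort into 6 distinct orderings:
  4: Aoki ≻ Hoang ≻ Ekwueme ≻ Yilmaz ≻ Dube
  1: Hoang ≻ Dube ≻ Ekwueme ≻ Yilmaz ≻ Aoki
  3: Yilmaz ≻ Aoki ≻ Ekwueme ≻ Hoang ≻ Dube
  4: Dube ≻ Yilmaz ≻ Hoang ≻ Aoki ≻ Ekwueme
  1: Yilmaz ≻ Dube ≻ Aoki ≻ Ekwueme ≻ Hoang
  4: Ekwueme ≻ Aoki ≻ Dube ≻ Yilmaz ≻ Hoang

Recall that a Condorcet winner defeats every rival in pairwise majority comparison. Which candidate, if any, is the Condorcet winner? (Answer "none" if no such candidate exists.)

none

Head-to-head results (17 committee members):
Yilmaz–Dube: Dube 9–8.
Yilmaz–Aoki: Yilmaz 9–8.
Yilmaz vs Hoang: Yilmaz, 12–5.
Yilmaz–Ekwueme: Ekwueme 9–8.
Dube vs Aoki: Aoki wins 11–6.
Dube vs Hoang: Dube, 9–8.
Dube–Ekwueme: Ekwueme 11–6.
Aoki–Hoang: Aoki 12–5.
Aoki vs Ekwueme: Aoki, 12–5.
Hoang vs Ekwueme: Hoang wins 9–8.
Every candidate loses at least once (Yilmaz loses to Dube; Dube loses to Aoki; Aoki loses to Yilmaz; Hoang loses to Yilmaz; Ekwueme loses to Aoki). The majority relation contains the cycle Yilmaz > Aoki > Dube > Yilmaz, so there is no Condorcet winner.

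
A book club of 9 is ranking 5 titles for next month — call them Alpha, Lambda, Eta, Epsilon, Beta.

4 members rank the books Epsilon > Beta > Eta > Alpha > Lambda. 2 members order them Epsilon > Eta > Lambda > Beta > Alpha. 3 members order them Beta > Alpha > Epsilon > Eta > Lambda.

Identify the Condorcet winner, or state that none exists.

Epsilon

Head-to-head results (9 members):
Alpha vs Lambda: Alpha preferred on 4+3 = 7 ballots; Alpha wins 7–2.
Alpha vs Eta: 3 for Alpha, 6 for Eta — Eta by 6–3.
Alpha vs Epsilon: Alpha is ranked higher on 3 ballots, Epsilon on 6. Epsilon wins 6–3.
Alpha vs Beta: 0 to 9, Beta.
Lambda vs Eta: Lambda is ranked higher on 0 ballots, Eta on 9. Eta wins 9–0.
Lambda vs Epsilon: Lambda is ranked higher on 0 ballots, Epsilon on 9. Epsilon wins 9–0.
Lambda vs Beta: Lambda is ranked higher on 2 ballots, Beta on 7. Beta wins 7–2.
Eta vs Epsilon: Eta preferred on 0 ballots; Epsilon wins 9–0.
Eta vs Beta: Eta preferred on 2 ballots; Beta wins 7–2.
Epsilon vs Beta: Epsilon preferred on 4+2 = 6 ballots; Epsilon wins 6–3.
Only Epsilon has no losses; Epsilon is the Condorcet winner.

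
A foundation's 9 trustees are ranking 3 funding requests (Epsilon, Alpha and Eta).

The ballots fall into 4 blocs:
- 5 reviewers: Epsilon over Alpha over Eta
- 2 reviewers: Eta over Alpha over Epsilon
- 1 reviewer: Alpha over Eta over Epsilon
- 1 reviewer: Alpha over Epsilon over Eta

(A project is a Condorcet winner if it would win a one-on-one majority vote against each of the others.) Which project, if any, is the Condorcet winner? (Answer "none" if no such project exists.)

Epsilon

Check each pair by majority over 9 ballots:
Epsilon vs Alpha: Epsilon, 5–4.
Epsilon vs Eta: Epsilon wins 6–3.
Alpha–Eta: Alpha 7–2.
Epsilon beats each of Alpha, Eta — Epsilon is the Condorcet winner.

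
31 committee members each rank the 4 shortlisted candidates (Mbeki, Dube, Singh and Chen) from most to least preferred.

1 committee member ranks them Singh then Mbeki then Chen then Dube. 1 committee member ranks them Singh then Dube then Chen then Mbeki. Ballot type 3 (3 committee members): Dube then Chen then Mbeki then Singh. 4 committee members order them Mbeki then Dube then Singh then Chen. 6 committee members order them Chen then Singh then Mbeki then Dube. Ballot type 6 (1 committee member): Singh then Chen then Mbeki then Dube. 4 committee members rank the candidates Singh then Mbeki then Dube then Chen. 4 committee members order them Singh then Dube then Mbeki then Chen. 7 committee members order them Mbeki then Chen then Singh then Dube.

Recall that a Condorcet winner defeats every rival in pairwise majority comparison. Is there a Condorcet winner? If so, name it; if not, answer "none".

none

Check each pair by majority over 31 ballots:
Mbeki vs Dube: Mbeki is ranked higher on 1+4+6+1+4+7 = 23 ballots, Dube on 8. Mbeki wins 23–8.
Mbeki vs Singh: Mbeki preferred on 3+4+7 = 14 ballots; Singh wins 17–14.
Mbeki vs Chen: Mbeki wins 20–11.
Dube vs Singh: Singh, 24–7.
Dube vs Chen: Dube, 16–15.
Singh–Chen: Chen 16–15.
Each candidate drops at least one matchup (Mbeki loses to Singh; Dube loses to Mbeki; Singh loses to Chen; Chen loses to Mbeki); the cycle Mbeki → Chen → Singh → Mbeki rules out a Condorcet winner.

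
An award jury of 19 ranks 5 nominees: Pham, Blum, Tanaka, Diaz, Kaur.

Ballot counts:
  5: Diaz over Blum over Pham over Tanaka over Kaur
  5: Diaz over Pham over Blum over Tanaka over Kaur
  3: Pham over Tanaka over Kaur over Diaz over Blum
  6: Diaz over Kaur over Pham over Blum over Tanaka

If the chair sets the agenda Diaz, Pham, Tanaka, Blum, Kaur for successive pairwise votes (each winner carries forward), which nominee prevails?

Diaz

Round 1: Diaz vs Pham — 16–3, Diaz advances.
Round 2: Diaz vs Tanaka — 16–3, Diaz advances.
Round 3: Diaz vs Blum — 19–0, Diaz advances.
Round 4: Diaz vs Kaur — 16–3, Diaz advances.
The agenda winner is Diaz.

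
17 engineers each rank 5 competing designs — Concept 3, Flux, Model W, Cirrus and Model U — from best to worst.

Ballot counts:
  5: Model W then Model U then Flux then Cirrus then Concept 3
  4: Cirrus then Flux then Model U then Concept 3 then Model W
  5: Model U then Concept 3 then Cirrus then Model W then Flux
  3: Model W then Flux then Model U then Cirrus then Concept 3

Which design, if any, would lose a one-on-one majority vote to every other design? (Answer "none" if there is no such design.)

Head-to-head results (17 engineers):
Concept 3–Flux: Flux 12–5.
Concept 3 vs Model W: 4+5 = 9 for Concept 3, 8 for Model W — Concept 3 by 9–8.
Concept 3 vs Cirrus: Cirrus wins 12–5.
Concept 3 vs Model U: Concept 3 preferred on 0 ballots; Model U wins 17–0.
Flux–Model W: Model W 13–4.
Flux vs Cirrus: 8 to 9, Cirrus.
Flux vs Model U: Model U wins 10–7.
Model W vs Cirrus: Cirrus, 9–8.
Model W–Model U: Model U 9–8.
Cirrus vs Model U: Cirrus preferred on 4 ballots; Model U wins 13–4.
No design is winless: Concept 3 beats Model W; Flux beats Concept 3; Model W beats Flux; Cirrus beats Concept 3; Model U beats Concept 3. There is no Condorcet loser.

none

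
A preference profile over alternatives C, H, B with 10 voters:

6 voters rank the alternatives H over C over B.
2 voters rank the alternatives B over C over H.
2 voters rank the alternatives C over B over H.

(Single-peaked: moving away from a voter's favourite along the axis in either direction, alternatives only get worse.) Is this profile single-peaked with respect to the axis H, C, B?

yes

Axis positions: H=1, C=2, B=3.
Ballot type 1 (peak H at position 1): ranking walks positions 1-2-3, expanding outward from the peak — single-peaked.
Ballot type 2 (peak B at position 3): ranking walks positions 3-2-1, expanding outward from the peak — single-peaked.
Ballot type 3 (peak C at position 2): ranking walks positions 2-3-1, expanding outward from the peak — single-peaked.
Every ranking is single-peaked on this axis.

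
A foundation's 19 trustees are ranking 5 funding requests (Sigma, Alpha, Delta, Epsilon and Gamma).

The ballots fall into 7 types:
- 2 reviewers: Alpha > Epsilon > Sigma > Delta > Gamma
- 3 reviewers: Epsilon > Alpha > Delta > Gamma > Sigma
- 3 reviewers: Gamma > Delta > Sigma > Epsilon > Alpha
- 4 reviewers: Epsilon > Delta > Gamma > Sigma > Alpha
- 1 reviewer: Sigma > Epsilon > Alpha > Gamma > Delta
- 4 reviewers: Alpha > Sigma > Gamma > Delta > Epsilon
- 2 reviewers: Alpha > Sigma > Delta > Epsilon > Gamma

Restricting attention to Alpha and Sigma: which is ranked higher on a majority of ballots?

Alpha

Ballots ranking Alpha above Sigma: 2 + 3 + 4 + 2 = 11.
Ballots ranking Sigma above Alpha: 19 − 11 = 8.
Alpha wins the head-to-head 11–8.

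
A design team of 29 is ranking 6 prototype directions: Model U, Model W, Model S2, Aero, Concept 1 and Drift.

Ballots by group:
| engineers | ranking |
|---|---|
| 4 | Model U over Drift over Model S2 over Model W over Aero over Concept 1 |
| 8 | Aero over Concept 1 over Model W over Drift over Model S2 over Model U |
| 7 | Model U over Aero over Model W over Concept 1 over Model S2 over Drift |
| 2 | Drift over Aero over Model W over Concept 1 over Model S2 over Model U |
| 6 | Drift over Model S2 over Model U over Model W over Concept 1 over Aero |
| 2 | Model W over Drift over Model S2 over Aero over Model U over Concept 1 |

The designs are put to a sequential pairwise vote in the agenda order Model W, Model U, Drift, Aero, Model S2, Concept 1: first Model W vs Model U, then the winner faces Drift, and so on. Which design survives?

Round 1: Model W vs Model U — 12–17, Model U advances.
Round 2: Model U vs Drift — 11–18, Drift advances.
Round 3: Drift vs Aero — 14–15, Aero advances.
Round 4: Aero vs Model S2 — 17–12, Aero advances.
Round 5: Aero vs Concept 1 — 23–6, Aero advances.
Aero survives the agenda.

Aero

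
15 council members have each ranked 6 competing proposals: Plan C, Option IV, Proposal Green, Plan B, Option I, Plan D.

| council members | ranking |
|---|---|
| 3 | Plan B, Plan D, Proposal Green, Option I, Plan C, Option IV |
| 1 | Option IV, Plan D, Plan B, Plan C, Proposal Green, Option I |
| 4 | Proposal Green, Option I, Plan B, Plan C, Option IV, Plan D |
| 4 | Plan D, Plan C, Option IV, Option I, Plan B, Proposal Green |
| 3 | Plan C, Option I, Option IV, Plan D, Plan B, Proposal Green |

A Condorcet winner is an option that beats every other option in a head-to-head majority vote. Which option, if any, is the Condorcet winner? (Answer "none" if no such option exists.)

none

Pairwise majorities:
Plan C–Option IV: Plan C 14–1.
Plan C vs Proposal Green: Plan C, 8–7.
Plan C vs Plan B: Plan B, 8–7.
Plan C vs Option I: Plan C wins 8–7.
Plan C vs Plan D: Plan D wins 8–7.
Option IV vs Proposal Green: Option IV wins 8–7.
Option IV vs Plan B: Option IV wins 8–7.
Option IV vs Option I: Option I wins 10–5.
Option IV vs Plan D: Option IV, 8–7.
Proposal Green–Plan B: Plan B 11–4.
Proposal Green vs Option I: Proposal Green, 8–7.
Proposal Green vs Plan D: Plan D wins 11–4.
Plan B vs Option I: Option I, 11–4.
Plan B vs Plan D: Plan D, 8–7.
Option I vs Plan D: Plan D wins 8–7.
No option is unbeaten: Plan C loses to Plan B; Option IV loses to Plan C; Proposal Green loses to Plan C; Plan B loses to Option IV; Option I loses to Plan C; Plan D loses to Option IV. In particular Plan C beats Option IV beats Plan B beats Plan C is a majority cycle — no Condorcet winner exists.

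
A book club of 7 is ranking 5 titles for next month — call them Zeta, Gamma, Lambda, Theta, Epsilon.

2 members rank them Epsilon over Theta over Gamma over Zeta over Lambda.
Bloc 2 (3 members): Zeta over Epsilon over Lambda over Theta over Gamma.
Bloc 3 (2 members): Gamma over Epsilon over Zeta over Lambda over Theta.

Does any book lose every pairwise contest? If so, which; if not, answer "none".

Head-to-head results (7 members):
Zeta–Gamma: Gamma 4–3.
Zeta vs Lambda: Zeta, 7–0.
Zeta vs Theta: Zeta, 5–2.
Zeta vs Epsilon: Epsilon wins 4–3.
Gamma vs Lambda: Gamma, 4–3.
Gamma vs Theta: Theta, 5–2.
Gamma vs Epsilon: Gamma is ranked higher on 2 ballots, Epsilon on 5. Epsilon wins 5–2.
Lambda vs Theta: Lambda wins 5–2.
Lambda–Epsilon: Epsilon 7–0.
Theta vs Epsilon: Epsilon wins 7–0.
Every book wins at least one matchup (Zeta beats Lambda; Gamma beats Zeta; Lambda beats Theta; Theta beats Gamma; Epsilon beats Zeta), so there is no Condorcet loser.

none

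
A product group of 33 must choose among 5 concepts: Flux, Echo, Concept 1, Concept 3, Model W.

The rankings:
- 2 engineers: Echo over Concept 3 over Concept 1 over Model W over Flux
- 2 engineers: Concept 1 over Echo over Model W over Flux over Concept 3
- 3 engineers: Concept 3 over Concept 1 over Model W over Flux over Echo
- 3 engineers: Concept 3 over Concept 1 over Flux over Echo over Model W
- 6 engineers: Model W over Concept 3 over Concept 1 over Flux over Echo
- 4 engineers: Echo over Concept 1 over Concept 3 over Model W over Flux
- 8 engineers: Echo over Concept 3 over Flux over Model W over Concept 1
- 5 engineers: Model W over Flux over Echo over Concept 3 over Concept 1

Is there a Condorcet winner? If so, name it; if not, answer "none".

none

Head-to-head results (33 engineers):
Flux vs Echo: 3+3+6+5 = 17 for Flux, 16 for Echo — Flux by 17–16.
Flux vs Concept 1: Flux preferred on 8+5 = 13 ballots; Concept 1 wins 20–13.
Flux vs Concept 3: Flux is ranked higher on 2+5 = 7 ballots, Concept 3 on 26. Concept 3 wins 26–7.
Flux vs Model W: 3+8 = 11 for Flux, 22 for Model W — Model W by 22–11.
Echo vs Concept 1: 19 to 14, Echo.
Echo vs Concept 3: 21 to 12, Echo.
Echo vs Model W: Echo is ranked higher on 2+2+3+4+8 = 19 ballots, Model W on 14. Echo wins 19–14.
Concept 1 vs Concept 3: Concept 1 is ranked higher on 2+4 = 6 ballots, Concept 3 on 27. Concept 3 wins 27–6.
Concept 1 vs Model W: Concept 1 preferred on 2+2+3+3+4 = 14 ballots; Model W wins 19–14.
Concept 3 vs Model W: 20 to 13, Concept 3.
Every design loses at least once (Flux loses to Concept 1; Echo loses to Flux; Concept 1 loses to Echo; Concept 3 loses to Echo; Model W loses to Echo). The majority relation contains the cycle Flux beats Echo beats Concept 1 beats Flux, so there is no Condorcet winner.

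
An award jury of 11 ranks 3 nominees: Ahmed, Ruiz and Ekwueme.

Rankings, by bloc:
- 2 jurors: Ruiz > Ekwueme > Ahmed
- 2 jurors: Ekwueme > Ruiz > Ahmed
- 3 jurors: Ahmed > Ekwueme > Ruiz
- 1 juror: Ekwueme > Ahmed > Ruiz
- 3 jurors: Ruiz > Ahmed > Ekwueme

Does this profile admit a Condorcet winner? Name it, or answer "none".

none

Pairwise majorities:
Ahmed vs Ruiz: 4 to 7, Ruiz.
Ahmed vs Ekwueme: 6 to 5, Ahmed.
Ruiz–Ekwueme: Ekwueme 6–5.
Every nominee loses at least once (Ahmed loses to Ruiz; Ruiz loses to Ekwueme; Ekwueme loses to Ahmed). The majority relation contains the cycle Ahmed → Ekwueme → Ruiz → Ahmed, so there is no Condorcet winner.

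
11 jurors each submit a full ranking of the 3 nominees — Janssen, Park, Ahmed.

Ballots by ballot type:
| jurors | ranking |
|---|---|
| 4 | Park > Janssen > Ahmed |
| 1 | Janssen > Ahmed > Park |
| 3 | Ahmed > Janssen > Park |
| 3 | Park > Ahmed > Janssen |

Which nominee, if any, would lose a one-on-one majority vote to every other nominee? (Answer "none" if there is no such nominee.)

Head-to-head results (11 jurors):
Janssen vs Park: Park, 7–4.
Janssen vs Ahmed: Ahmed, 6–5.
Park vs Ahmed: 4+3 = 7 for Park, 4 for Ahmed — Park by 7–4.
Janssen is beaten in every head-to-head and is the Condorcet loser.

Janssen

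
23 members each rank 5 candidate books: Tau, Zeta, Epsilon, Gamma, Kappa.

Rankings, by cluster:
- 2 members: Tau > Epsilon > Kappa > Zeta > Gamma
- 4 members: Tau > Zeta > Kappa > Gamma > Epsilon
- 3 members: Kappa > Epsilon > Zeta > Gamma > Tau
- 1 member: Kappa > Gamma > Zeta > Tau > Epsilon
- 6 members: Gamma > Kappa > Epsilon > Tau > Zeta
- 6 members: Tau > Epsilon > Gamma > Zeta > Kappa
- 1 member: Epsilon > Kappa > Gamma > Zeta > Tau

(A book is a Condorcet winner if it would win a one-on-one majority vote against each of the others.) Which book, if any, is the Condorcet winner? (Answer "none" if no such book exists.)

Head-to-head results (23 members):
Tau vs Zeta: Tau wins 18–5.
Tau vs Epsilon: 13 to 10, Tau.
Tau vs Gamma: Tau preferred on 2+4+6 = 12 ballots; Tau wins 12–11.
Tau vs Kappa: Tau, 12–11.
Zeta vs Epsilon: Zeta preferred on 4+1 = 5 ballots; Epsilon wins 18–5.
Zeta vs Gamma: Gamma, 14–9.
Zeta vs Kappa: 10 to 13, Kappa.
Epsilon vs Gamma: Epsilon wins 12–11.
Epsilon–Kappa: Kappa 14–9.
Gamma vs Kappa: Gamma, 12–11.
Tau defeats every rival head-to-head and is the Condorcet winner.

Tau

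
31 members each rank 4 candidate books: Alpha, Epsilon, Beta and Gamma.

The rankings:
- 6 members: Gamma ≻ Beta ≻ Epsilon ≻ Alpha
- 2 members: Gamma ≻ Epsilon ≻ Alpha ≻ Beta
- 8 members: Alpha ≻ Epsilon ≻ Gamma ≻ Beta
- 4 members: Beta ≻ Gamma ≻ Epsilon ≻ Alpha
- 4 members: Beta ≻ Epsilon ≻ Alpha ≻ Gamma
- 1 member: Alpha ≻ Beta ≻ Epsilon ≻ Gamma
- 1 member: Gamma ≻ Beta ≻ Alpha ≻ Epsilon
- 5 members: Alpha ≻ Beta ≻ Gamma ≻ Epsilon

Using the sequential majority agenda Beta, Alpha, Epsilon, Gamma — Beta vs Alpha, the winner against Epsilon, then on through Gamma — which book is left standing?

Round 1: Beta vs Alpha — 15–16, Alpha advances.
Round 2: Alpha vs Epsilon — 15–16, Epsilon advances.
Round 3: Epsilon vs Gamma — 13–18, Gamma advances.
The agenda winner is Gamma.

Gamma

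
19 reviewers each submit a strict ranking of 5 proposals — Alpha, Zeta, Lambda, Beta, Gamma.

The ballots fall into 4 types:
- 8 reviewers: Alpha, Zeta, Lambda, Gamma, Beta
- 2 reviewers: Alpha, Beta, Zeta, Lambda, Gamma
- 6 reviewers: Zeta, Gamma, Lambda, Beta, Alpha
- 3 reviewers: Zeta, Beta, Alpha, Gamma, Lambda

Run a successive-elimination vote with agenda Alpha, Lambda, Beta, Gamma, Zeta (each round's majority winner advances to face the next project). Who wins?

Alpha

Round 1: Alpha vs Lambda — 13–6, Alpha advances.
Round 2: Alpha vs Beta — 10–9, Alpha advances.
Round 3: Alpha vs Gamma — 13–6, Alpha advances.
Round 4: Alpha vs Zeta — 10–9, Alpha advances.
Alpha survives the agenda.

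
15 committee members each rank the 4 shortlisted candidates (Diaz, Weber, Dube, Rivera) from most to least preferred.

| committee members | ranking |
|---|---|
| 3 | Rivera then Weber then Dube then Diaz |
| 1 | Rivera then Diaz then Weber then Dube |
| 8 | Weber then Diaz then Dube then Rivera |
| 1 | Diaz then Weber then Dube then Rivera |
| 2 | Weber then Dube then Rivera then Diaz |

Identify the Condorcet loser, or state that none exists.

Rivera

Pairwise majorities:
Diaz vs Weber: Weber, 13–2.
Diaz vs Dube: Diaz wins 10–5.
Diaz vs Rivera: 9 to 6, Diaz.
Weber vs Dube: Weber preferred on 3+1+8+1+2 = 15 ballots; Weber wins 15–0.
Weber vs Rivera: Weber wins 11–4.
Dube vs Rivera: Dube preferred on 8+1+2 = 11 ballots; Dube wins 11–4.
Rivera is beaten in every head-to-head and is the Condorcet loser.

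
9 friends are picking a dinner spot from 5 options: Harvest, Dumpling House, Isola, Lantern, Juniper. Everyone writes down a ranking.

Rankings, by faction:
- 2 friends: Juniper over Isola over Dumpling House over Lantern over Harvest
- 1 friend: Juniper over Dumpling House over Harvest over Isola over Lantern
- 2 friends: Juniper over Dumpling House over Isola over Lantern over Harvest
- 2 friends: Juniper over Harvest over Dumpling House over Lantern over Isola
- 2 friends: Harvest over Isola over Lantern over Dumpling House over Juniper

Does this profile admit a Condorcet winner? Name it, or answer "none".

Juniper

Head-to-head results (9 friends):
Harvest vs Dumpling House: Dumpling House wins 5–4.
Harvest vs Isola: Harvest wins 5–4.
Harvest vs Lantern: Harvest, 5–4.
Harvest vs Juniper: Juniper wins 7–2.
Dumpling House vs Isola: Dumpling House wins 5–4.
Dumpling House vs Lantern: Dumpling House wins 7–2.
Dumpling House vs Juniper: Juniper, 7–2.
Isola–Lantern: Isola 7–2.
Isola vs Juniper: Juniper wins 7–2.
Lantern vs Juniper: Juniper, 7–2.
Juniper defeats every rival head-to-head and is the Condorcet winner.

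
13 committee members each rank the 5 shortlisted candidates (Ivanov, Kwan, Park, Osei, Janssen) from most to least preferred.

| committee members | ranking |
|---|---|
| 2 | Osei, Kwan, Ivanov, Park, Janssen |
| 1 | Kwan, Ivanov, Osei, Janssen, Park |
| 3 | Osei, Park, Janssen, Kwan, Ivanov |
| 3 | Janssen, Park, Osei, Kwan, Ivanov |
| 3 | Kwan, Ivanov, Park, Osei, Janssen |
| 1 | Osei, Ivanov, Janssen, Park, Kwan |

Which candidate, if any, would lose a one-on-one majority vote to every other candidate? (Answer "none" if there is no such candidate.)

none

Head-to-head results (13 committee members):
Ivanov–Kwan: Kwan 12–1.
Ivanov vs Park: Ivanov, 7–6.
Ivanov vs Osei: Osei, 9–4.
Ivanov vs Janssen: Ivanov, 7–6.
Kwan–Park: Park 7–6.
Kwan–Osei: Osei 9–4.
Kwan vs Janssen: Janssen, 7–6.
Park vs Osei: 6 to 7, Osei.
Park vs Janssen: Park wins 8–5.
Osei vs Janssen: Osei wins 10–3.
No candidate is winless: Ivanov beats Park; Kwan beats Ivanov; Park beats Kwan; Osei beats Ivanov; Janssen beats Kwan. There is no Condorcet loser.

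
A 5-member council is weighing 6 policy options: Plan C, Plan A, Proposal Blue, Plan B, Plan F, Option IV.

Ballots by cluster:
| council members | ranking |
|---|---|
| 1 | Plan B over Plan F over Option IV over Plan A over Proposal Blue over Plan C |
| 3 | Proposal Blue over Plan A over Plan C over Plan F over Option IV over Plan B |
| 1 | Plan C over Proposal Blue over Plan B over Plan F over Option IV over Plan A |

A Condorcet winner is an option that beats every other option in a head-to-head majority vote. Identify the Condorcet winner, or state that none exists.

Proposal Blue

Check each pair by majority over 5 ballots:
Plan C vs Plan A: Plan A, 4–1.
Plan C vs Proposal Blue: Proposal Blue wins 4–1.
Plan C–Plan B: Plan C 4–1.
Plan C vs Plan F: Plan C, 4–1.
Plan C vs Option IV: Plan C wins 4–1.
Plan A–Proposal Blue: Proposal Blue 4–1.
Plan A vs Plan B: Plan A wins 3–2.
Plan A–Plan F: Plan A 3–2.
Plan A vs Option IV: Plan A wins 3–2.
Proposal Blue vs Plan B: Proposal Blue, 4–1.
Proposal Blue vs Plan F: Proposal Blue wins 4–1.
Proposal Blue vs Option IV: Proposal Blue wins 4–1.
Plan B vs Plan F: Plan F, 3–2.
Plan B vs Option IV: Option IV, 3–2.
Plan F vs Option IV: Plan F, 5–0.
Proposal Blue wins every pairwise contest, so Proposal Blue is the Condorcet winner.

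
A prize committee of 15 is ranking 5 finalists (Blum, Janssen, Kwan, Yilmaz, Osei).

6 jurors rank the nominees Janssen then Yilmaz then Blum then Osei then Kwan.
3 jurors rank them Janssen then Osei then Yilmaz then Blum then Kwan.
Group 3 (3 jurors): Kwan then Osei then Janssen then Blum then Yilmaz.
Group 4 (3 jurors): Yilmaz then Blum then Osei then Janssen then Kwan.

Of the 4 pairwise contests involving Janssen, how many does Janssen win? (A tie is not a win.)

4

Janssen against each rival (15 jurors):
Janssen vs Blum: Janssen is ranked higher on 6+3+3 = 12 ballots, Blum on 3. Janssen wins 12–3.
Janssen vs Kwan: Janssen wins 12–3.
Janssen vs Yilmaz: Janssen is ranked higher on 6+3+3 = 12 ballots, Yilmaz on 3. Janssen wins 12–3.
Janssen–Osei: Janssen 9–6.
Janssen beats Blum, Kwan, Yilmaz, Osei — 4 pairwise wins.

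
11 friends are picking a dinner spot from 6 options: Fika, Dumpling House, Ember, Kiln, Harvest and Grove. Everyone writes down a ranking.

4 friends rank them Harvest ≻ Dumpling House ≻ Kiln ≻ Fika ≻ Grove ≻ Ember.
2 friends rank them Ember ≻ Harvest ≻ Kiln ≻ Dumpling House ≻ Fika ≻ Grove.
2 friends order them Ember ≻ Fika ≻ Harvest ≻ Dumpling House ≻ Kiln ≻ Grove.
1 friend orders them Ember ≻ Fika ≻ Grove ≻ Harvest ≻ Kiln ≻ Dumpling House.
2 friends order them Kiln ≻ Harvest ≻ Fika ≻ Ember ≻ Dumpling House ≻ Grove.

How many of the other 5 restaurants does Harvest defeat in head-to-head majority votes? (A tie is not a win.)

5

Harvest against each rival (11 friends):
Harvest vs Fika: Harvest wins 8–3.
Harvest vs Dumpling House: Harvest, 11–0.
Harvest–Ember: Harvest 6–5.
Harvest–Kiln: Harvest 9–2.
Harvest vs Grove: Harvest is ranked higher on 4+2+2+2 = 10 ballots, Grove on 1. Harvest wins 10–1.
Harvest beats Fika, Dumpling House, Ember, Kiln, Grove — 5 pairwise wins.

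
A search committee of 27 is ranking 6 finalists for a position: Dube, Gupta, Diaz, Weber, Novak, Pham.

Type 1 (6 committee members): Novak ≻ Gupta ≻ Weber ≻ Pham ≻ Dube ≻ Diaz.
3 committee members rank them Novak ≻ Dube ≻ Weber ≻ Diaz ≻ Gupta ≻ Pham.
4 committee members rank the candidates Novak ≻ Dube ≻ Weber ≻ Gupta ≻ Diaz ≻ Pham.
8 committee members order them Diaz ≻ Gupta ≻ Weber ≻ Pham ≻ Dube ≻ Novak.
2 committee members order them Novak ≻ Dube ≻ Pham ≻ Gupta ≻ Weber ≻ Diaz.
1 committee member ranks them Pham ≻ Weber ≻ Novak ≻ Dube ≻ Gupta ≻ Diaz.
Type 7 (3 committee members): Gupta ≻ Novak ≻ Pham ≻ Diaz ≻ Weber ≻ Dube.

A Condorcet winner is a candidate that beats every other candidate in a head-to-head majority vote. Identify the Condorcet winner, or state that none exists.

Check each pair by majority over 27 ballots:
Dube vs Gupta: Dube is ranked higher on 3+4+2+1 = 10 ballots, Gupta on 17. Gupta wins 17–10.
Dube vs Diaz: Dube, 16–11.
Dube vs Weber: 9 to 18, Weber.
Dube–Novak: Novak 19–8.
Dube vs Pham: 9 to 18, Pham.
Gupta vs Diaz: 6+4+2+1+3 = 16 for Gupta, 11 for Diaz — Gupta by 16–11.
Gupta vs Weber: 6+8+2+3 = 19 for Gupta, 8 for Weber — Gupta by 19–8.
Gupta vs Novak: 8+3 = 11 for Gupta, 16 for Novak — Novak by 16–11.
Gupta vs Pham: 24 to 3, Gupta.
Diaz vs Weber: Diaz preferred on 8+3 = 11 ballots; Weber wins 16–11.
Diaz vs Novak: Diaz is ranked higher on 8 ballots, Novak on 19. Novak wins 19–8.
Diaz–Pham: Diaz 15–12.
Weber vs Novak: 9 to 18, Novak.
Weber vs Pham: Weber, 21–6.
Novak vs Pham: 18 to 9, Novak.
Only Novak has no losses; Novak is the Condorcet winner.

Novak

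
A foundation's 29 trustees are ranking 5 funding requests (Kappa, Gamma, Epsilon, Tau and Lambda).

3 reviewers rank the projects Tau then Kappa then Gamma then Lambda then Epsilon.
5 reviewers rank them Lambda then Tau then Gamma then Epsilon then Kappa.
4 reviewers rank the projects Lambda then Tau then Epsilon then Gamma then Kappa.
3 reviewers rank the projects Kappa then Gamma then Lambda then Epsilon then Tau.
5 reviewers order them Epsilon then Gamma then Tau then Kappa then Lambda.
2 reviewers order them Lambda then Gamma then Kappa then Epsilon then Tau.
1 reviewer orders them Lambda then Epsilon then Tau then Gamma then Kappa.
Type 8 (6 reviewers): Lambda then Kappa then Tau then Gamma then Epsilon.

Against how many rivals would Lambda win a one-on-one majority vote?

Lambda against each rival (29 reviewers):
Lambda–Kappa: Lambda 18–11.
Lambda vs Gamma: 5+4+2+1+6 = 18 for Lambda, 11 for Gamma — Lambda by 18–11.
Lambda vs Epsilon: 24 to 5, Lambda.
Lambda–Tau: Lambda 21–8.
Lambda beats Kappa, Gamma, Epsilon, Tau — 4 pairwise wins.

4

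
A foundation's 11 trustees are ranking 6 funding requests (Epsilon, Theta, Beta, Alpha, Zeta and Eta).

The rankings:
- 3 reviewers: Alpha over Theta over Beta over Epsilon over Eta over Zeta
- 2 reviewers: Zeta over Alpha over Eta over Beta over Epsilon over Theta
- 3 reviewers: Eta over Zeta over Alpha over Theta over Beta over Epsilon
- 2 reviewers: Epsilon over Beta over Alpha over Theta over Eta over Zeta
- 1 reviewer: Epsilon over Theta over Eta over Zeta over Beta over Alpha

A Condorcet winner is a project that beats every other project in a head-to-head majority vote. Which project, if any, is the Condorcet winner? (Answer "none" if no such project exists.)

Check each pair by majority over 11 ballots:
Epsilon vs Theta: Theta wins 6–5.
Epsilon–Beta: Beta 8–3.
Epsilon vs Alpha: 2+1 = 3 for Epsilon, 8 for Alpha — Alpha by 8–3.
Epsilon vs Zeta: Epsilon, 6–5.
Epsilon vs Eta: Epsilon wins 6–5.
Theta vs Beta: 3+3+1 = 7 for Theta, 4 for Beta — Theta by 7–4.
Theta–Alpha: Alpha 10–1.
Theta vs Zeta: 6 to 5, Theta.
Theta vs Eta: Theta preferred on 3+2+1 = 6 ballots; Theta wins 6–5.
Beta–Alpha: Alpha 8–3.
Beta vs Zeta: 5 to 6, Zeta.
Beta vs Eta: Eta wins 6–5.
Alpha vs Zeta: Alpha is ranked higher on 3+2 = 5 ballots, Zeta on 6. Zeta wins 6–5.
Alpha–Eta: Alpha 7–4.
Zeta vs Eta: Eta wins 9–2.
Every project loses at least once (Epsilon loses to Theta; Theta loses to Alpha; Beta loses to Theta; Alpha loses to Zeta; Zeta loses to Epsilon; Eta loses to Epsilon). The majority relation contains the cycle Epsilon → Zeta → Beta → Epsilon, so there is no Condorcet winner.

none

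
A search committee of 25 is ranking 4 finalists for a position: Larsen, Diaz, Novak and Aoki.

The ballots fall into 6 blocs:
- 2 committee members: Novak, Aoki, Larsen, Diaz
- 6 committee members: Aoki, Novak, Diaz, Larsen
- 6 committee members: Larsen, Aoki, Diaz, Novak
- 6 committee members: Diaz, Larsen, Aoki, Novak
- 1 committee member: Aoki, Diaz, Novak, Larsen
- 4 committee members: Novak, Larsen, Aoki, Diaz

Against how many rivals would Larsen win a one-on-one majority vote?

1

Larsen against each rival (25 committee members):
Larsen vs Diaz: Larsen is ranked higher on 2+6+4 = 12 ballots, Diaz on 13. Diaz wins 13–12.
Larsen vs Novak: Larsen is ranked higher on 6+6 = 12 ballots, Novak on 13. Novak wins 13–12.
Larsen vs Aoki: Larsen wins 16–9.
Larsen beats Aoki; loses to Diaz, Novak — 1 pairwise win.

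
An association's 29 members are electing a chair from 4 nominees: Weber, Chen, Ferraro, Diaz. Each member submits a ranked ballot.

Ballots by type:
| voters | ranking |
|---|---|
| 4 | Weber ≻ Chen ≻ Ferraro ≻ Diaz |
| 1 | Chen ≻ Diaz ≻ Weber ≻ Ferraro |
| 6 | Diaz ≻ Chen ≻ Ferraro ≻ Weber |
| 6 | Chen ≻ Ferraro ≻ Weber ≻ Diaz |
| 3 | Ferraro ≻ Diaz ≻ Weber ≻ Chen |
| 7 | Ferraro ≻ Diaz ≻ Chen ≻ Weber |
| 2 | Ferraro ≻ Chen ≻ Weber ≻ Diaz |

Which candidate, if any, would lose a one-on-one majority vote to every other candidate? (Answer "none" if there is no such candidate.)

Head-to-head results (29 voters):
Weber vs Chen: Chen, 22–7.
Weber vs Ferraro: 4+1 = 5 for Weber, 24 for Ferraro — Ferraro by 24–5.
Weber vs Diaz: Weber is ranked higher on 4+6+2 = 12 ballots, Diaz on 17. Diaz wins 17–12.
Chen vs Ferraro: Chen wins 17–12.
Chen vs Diaz: Diaz, 16–13.
Ferraro vs Diaz: Ferraro, 22–7.
Only Weber has no wins; Weber is the Condorcet loser.

Weber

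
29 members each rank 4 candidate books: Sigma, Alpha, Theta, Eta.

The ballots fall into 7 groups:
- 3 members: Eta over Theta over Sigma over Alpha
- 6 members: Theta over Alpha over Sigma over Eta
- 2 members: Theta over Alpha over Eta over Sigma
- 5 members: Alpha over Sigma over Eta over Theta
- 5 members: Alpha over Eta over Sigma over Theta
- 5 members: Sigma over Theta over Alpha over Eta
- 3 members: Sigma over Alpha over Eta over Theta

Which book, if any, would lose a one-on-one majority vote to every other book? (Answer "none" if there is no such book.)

none

Head-to-head results (29 members):
Sigma vs Alpha: 11 to 18, Alpha.
Sigma vs Theta: Sigma, 18–11.
Sigma vs Eta: Sigma, 19–10.
Alpha–Theta: Theta 16–13.
Alpha vs Eta: Alpha wins 26–3.
Theta vs Eta: Eta wins 16–13.
No book is winless: Sigma beats Theta; Alpha beats Sigma; Theta beats Alpha; Eta beats Theta. There is no Condorcet loser.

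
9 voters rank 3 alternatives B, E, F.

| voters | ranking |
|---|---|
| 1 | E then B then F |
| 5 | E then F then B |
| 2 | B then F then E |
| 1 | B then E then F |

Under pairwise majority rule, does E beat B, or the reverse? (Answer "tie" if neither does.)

Ballots ranking E above B: 1 + 5 = 6.
Ballots ranking B above E: 9 − 6 = 3.
E wins the head-to-head 6–3.

E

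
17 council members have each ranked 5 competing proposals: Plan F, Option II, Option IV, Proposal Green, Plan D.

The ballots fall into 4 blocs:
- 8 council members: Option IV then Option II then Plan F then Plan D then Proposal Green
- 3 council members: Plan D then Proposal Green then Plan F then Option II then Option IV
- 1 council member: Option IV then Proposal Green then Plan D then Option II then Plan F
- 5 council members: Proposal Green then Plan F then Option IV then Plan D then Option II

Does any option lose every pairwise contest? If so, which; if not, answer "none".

Pairwise majorities:
Plan F vs Option II: Option II, 9–8.
Plan F–Option IV: Option IV 9–8.
Plan F vs Proposal Green: Proposal Green, 9–8.
Plan F vs Plan D: Plan F wins 13–4.
Option II vs Option IV: 3 for Option II, 14 for Option IV — Option IV by 14–3.
Option II vs Proposal Green: 8 to 9, Proposal Green.
Option II vs Plan D: Option II preferred on 8 ballots; Plan D wins 9–8.
Option IV–Proposal Green: Option IV 9–8.
Option IV vs Plan D: 8+1+5 = 14 for Option IV, 3 for Plan D — Option IV by 14–3.
Proposal Green vs Plan D: Plan D, 11–6.
No option is winless: Plan F beats Plan D; Option II beats Plan F; Option IV beats Plan F; Proposal Green beats Plan F; Plan D beats Option II. There is no Condorcet loser.

none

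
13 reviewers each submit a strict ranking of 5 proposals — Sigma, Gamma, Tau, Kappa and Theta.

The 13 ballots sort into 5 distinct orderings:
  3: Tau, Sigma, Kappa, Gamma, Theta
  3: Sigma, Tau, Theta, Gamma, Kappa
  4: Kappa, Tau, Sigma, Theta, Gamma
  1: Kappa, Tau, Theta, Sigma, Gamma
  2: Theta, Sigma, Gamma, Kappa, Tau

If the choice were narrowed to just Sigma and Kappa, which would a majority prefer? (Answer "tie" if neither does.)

Sigma

Ballots ranking Sigma above Kappa: 3 + 3 + 2 = 8.
Ballots ranking Kappa above Sigma: 13 − 8 = 5.
Sigma wins the head-to-head 8–5.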